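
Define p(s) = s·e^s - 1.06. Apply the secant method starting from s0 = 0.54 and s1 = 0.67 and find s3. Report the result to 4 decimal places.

p(0.54) = -0.133356, p(0.67) = 0.249339
s2 = 0.670000 − 0.249339·(0.670000 − 0.540000) / (0.249339 − (-0.133356)) = 0.670000 − (0.032414)/(0.382695) = 0.585301
p(0.585301) = -0.009075
s3 = 0.585301 − (-0.009075)·(0.585301 − 0.670000) / (-0.009075 − 0.249339) = 0.585301 − (0.000769)/(-0.258414) = 0.588275

0.5883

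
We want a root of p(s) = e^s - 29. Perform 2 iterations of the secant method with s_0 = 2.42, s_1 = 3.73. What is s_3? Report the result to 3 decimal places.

3.335

p(2.42) = -17.75414, p(3.73) = 12.67911
s_2 = 3.73000 − 12.67911·(3.73000 − 2.42000) / (12.67911 − (-17.75414)) = 3.73000 − (16.60963)/(30.43325) = 3.18423
p(3.18423) = -4.85137
s_3 = 3.18423 − (-4.85137)·(3.18423 − 3.73000) / (-4.85137 − 12.67911) = 3.18423 − (2.64775)/(-17.53048) = 3.33526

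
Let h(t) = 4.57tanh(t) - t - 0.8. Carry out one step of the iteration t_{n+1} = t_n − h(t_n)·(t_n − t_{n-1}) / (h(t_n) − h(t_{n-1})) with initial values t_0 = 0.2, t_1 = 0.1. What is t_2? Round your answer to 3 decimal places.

h(0.2) = -0.09799, h(0.1) = -0.44452
t_2 = 0.10000 − (-0.44452)·(0.10000 − 0.20000) / (-0.44452 − (-0.09799)) = 0.10000 − (0.04445)/(-0.34652) = 0.22828

0.228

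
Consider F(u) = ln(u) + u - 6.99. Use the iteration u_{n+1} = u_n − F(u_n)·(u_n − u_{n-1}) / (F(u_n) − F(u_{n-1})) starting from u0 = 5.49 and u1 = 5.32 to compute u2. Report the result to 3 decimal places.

F(5.49) = 0.20293, F(5.32) = 0.00147
u2 = 5.32000 − 0.00147·(5.32000 − 5.49000) / (0.00147 − 0.20293) = 5.32000 − (-0.00025)/(-0.20145) = 5.31876

5.319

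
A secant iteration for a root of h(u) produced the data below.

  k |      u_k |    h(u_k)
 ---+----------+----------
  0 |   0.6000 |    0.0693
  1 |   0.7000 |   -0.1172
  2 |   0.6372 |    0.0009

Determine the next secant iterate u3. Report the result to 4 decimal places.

0.6377

u3 = 0.6372 − 0.0009·(0.6372 − 0.7000) / (0.0009 − (-0.1172))
   = 0.6372 − (-0.000057)/(0.118100) = 0.637679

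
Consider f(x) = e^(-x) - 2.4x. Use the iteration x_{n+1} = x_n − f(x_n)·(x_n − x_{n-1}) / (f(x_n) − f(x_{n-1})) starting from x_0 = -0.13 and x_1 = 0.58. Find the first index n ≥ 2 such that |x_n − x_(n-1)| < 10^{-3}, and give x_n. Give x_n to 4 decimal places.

n = 4, x_n = 0.3066

f(-0.13) = 1.450828, f(0.58) = -0.832102
x_2 = 0.580000 − (-0.832102)·(0.710000)/(-2.282930) = 0.321213;  |Δ| = 0.258787
f(0.321213) = -0.045643
x_3 = 0.321213 − (-0.045643)·(-0.258787)/(0.786459) = 0.306194;  |Δ| = 0.015019
f(0.306194) = 0.001378
x_4 = 0.306194 − 0.001378·(-0.015019)/(0.047021) = 0.306634;  |Δ| = 0.000440
|x_4 − x_3| = 0.000440 < 10^{-3}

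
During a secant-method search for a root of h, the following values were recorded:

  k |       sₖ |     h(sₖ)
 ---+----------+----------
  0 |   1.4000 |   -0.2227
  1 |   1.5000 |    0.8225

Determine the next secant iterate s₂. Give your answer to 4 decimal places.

1.4213

s₂ = 1.5000 − 0.8225·(1.5000 − 1.4000) / (0.8225 − (-0.2227))
   = 1.5000 − (0.082250)/(1.045200) = 1.421307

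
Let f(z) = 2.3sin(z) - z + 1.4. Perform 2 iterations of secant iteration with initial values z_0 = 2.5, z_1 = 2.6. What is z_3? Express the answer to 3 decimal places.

2.595

f(2.5) = 0.27649, f(2.6) = -0.01435
z_2 = 2.60000 − (-0.01435)·(2.60000 − 2.50000) / (-0.01435 − 0.27649) = 2.60000 − (-0.00143)/(-0.29083) = 2.59507
f(2.59507) = 0.00029
z_3 = 2.59507 − 0.00029·(2.59507 − 2.60000) / (0.00029 − (-0.01435)) = 2.59507 − (0.00000)/(0.01464) = 2.59517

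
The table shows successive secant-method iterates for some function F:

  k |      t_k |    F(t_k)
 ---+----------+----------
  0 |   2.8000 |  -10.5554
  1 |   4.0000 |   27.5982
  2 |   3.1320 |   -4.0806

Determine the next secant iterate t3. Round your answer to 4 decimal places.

t3 = 3.1320 − (-4.0806)·(3.1320 − 4.0000) / (-4.0806 − 27.5982)
   = 3.1320 − (3.541961)/(-31.678800) = 3.243809

3.2438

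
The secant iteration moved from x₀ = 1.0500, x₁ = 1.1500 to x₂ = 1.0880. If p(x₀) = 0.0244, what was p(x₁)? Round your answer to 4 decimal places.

-0.0398

The secant line through (1.0500, 0.0244) and (1.1500, p(x₁)) crosses zero at x₂ = 1.0880.
So (1.0500, 0.0244), (1.1500, p(x₁)), (1.0880, 0) are collinear:
p(x₁) = 0.0244 · (1.1500 − 1.0880) / (1.0500 − 1.0880) = 0.0244 · (0.062000)/(-0.038000) = -0.039811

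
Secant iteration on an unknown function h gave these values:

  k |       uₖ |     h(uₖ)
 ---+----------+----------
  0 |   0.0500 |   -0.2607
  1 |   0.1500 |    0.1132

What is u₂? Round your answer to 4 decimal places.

0.1197

u₂ = 0.1500 − 0.1132·(0.1500 − 0.0500) / (0.1132 − (-0.2607))
   = 0.1500 − (0.011320)/(0.373900) = 0.119725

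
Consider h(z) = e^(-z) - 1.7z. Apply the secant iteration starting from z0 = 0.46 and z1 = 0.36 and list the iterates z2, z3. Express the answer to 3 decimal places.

h(0.46) = -0.15072, h(0.36) = 0.08568
z2 = 0.36000 − 0.08568·(0.36000 − 0.46000) / (0.08568 − (-0.15072)) = 0.36000 − (-0.00857)/(0.23639) = 0.39624
h(0.39624) = -0.00077
z3 = 0.39624 − (-0.00077)·(0.39624 − 0.36000) / (-0.00077 − 0.08568) = 0.39624 − (-0.00003)/(-0.08645) = 0.39592

0.396, 0.396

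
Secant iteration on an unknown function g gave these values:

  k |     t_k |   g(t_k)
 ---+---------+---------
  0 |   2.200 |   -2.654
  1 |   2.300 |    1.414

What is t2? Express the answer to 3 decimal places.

t2 = 2.300 − 1.414·(2.300 − 2.200) / (1.414 − (-2.654))
   = 2.300 − (0.14140)/(4.06800) = 2.26524

2.265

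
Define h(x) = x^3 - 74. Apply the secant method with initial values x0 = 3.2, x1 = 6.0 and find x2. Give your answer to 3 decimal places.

h(3.2) = -41.23200, h(6.0) = 142.00000
x2 = 6.00000 − 142.00000·(6.00000 − 3.20000) / (142.00000 − (-41.23200)) = 6.00000 − (397.60000)/(183.23200) = 3.83007

3.830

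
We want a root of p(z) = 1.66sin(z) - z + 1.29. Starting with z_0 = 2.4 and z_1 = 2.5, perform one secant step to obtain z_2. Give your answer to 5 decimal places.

p(2.4) = 0.0112689, p(2.5) = -0.2165362
z_2 = 2.5000000 − (-0.2165362)·(2.5000000 − 2.4000000) / (-0.2165362 − 0.0112689) = 2.5000000 − (-0.0216536)/(-0.2278051) = 2.4049467

2.40495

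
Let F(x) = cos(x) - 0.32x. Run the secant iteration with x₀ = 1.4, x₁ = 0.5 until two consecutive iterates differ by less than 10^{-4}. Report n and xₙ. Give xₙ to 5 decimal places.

n = 5, xₙ = 1.18267

F(1.4) = -0.2780329, F(0.5) = 0.7175826
x₂ = 0.5000000 − 0.7175826·(-0.9000000)/(0.9956154) = 1.1486684;  |Δ| = 0.6486684
F(1.1486684) = 0.0421286
x₃ = 1.1486684 − 0.0421286·(0.6486684)/(-0.6754540) = 1.1891264;  |Δ| = 0.0404579
F(1.1891264) = -0.0080497
x₄ = 1.1891264 − (-0.0080497)·(0.0404579)/(-0.0501782) = 1.1826361;  |Δ| = 0.0064903
F(1.1826361) = 0.0000427
x₅ = 1.1826361 − 0.0000427·(-0.0064903)/(0.0080923) = 1.1826703;  |Δ| = 0.0000342
|x₅ − x₄| = 0.0000342 < 10^{-4}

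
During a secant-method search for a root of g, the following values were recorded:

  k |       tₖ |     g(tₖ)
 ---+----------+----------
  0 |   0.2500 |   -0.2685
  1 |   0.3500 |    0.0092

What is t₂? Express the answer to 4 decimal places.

0.3467

t₂ = 0.3500 − 0.0092·(0.3500 − 0.2500) / (0.0092 − (-0.2685))
   = 0.3500 − (0.000920)/(0.277700) = 0.346687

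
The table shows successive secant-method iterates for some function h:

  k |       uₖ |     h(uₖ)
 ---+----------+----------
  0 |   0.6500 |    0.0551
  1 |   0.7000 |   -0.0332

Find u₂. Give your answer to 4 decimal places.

0.6812

u₂ = 0.7000 − (-0.0332)·(0.7000 − 0.6500) / (-0.0332 − 0.0551)
   = 0.7000 − (-0.001660)/(-0.088300) = 0.681200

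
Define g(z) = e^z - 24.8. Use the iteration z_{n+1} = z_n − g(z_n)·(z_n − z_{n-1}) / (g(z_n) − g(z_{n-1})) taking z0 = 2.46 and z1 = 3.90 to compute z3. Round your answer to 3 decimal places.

g(2.46) = -13.09519, g(3.90) = 24.60245
z2 = 3.90000 − 24.60245·(3.90000 − 2.46000) / (24.60245 − (-13.09519)) = 3.90000 − (35.42753)/(37.69764) = 2.96022
g(2.96022) = -5.49780
z3 = 2.96022 − (-5.49780)·(2.96022 − 3.90000) / (-5.49780 − 24.60245) = 2.96022 − (5.16673)/(-30.10025) = 3.13187

3.132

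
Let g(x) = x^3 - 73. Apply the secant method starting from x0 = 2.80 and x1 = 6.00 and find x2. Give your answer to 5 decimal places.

3.64182

g(2.80) = -51.0480000, g(6.00) = 143.0000000
x2 = 6.0000000 − 143.0000000·(6.0000000 − 2.8000000) / (143.0000000 − (-51.0480000)) = 6.0000000 − (457.6000000)/(194.0480000) = 3.6418206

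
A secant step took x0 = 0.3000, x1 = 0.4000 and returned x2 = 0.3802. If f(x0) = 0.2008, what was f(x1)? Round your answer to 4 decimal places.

-0.0496

The secant line through (0.3000, 0.2008) and (0.4000, f(x1)) crosses zero at x2 = 0.3802.
So (0.3000, 0.2008), (0.4000, f(x1)), (0.3802, 0) are collinear:
f(x1) = 0.2008 · (0.4000 − 0.3802) / (0.3000 − 0.3802) = 0.2008 · (0.019800)/(-0.080200) = -0.049574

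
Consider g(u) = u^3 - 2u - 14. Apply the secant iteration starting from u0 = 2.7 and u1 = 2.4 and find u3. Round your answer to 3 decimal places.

g(2.7) = 0.28300, g(2.4) = -4.97600
u2 = 2.40000 − (-4.97600)·(2.40000 − 2.70000) / (-4.97600 − 0.28300) = 2.40000 − (1.49280)/(-5.25900) = 2.68386
g(2.68386) = -0.03567
u3 = 2.68386 − (-0.03567)·(2.68386 − 2.40000) / (-0.03567 − (-4.97600)) = 2.68386 − (-0.01013)/(4.94033) = 2.68591

2.686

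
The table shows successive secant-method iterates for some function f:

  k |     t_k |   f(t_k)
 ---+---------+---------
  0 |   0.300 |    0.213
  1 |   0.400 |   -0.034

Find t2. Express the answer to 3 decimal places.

0.386

t2 = 0.400 − (-0.034)·(0.400 − 0.300) / (-0.034 − 0.213)
   = 0.400 − (-0.00340)/(-0.24700) = 0.38623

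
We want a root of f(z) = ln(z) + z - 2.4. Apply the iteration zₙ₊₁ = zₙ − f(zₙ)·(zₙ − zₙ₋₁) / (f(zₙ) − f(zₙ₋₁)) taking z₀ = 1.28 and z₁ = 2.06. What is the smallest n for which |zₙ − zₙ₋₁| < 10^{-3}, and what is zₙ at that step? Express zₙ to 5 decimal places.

n = 4, zₙ = 1.80786

f(1.28) = -0.8731399, f(2.06) = 0.3827060
z₂ = 2.0600000 − 0.3827060·(0.7800000)/(1.2558459) = 1.8223031;  |Δ| = 0.2376969
f(1.8223031) = 0.0224043
z₃ = 1.8223031 − 0.0224043·(-0.2376969)/(-0.3603017) = 1.8075227;  |Δ| = 0.0147805
f(1.8075227) = -0.0005201
z₄ = 1.8075227 − (-0.0005201)·(-0.0147805)/(-0.0229244) = 1.8078580;  |Δ| = 0.0003354
|z₄ − z₃| = 0.0003354 < 10^{-3}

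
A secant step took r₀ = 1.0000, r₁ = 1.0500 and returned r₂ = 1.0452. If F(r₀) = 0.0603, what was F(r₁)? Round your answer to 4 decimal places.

-0.0064

The secant line through (1.0000, 0.0603) and (1.0500, F(r₁)) crosses zero at r₂ = 1.0452.
So (1.0000, 0.0603), (1.0500, F(r₁)), (1.0452, 0) are collinear:
F(r₁) = 0.0603 · (1.0500 − 1.0452) / (1.0000 − 1.0452) = 0.0603 · (0.004800)/(-0.045200) = -0.006404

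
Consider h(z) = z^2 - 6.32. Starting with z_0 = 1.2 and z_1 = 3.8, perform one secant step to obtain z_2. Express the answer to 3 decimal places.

h(1.2) = -4.88000, h(3.8) = 8.12000
z_2 = 3.80000 − 8.12000·(3.80000 − 1.20000) / (8.12000 − (-4.88000)) = 3.80000 − (21.11200)/(13.00000) = 2.17600

2.176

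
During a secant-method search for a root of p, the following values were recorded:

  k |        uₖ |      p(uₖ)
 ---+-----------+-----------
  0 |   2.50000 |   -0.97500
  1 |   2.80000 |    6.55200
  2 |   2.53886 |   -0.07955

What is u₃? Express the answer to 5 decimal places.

2.54199

u₃ = 2.53886 − (-0.07955)·(2.53886 − 2.80000) / (-0.07955 − 6.55200)
   = 2.53886 − (0.0207737)/(-6.6315500) = 2.5419926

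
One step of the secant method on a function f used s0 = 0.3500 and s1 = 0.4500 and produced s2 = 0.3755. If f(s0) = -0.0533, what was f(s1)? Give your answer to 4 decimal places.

0.1557

The secant line through (0.3500, -0.0533) and (0.4500, f(s1)) crosses zero at s2 = 0.3755.
So (0.3500, -0.0533), (0.4500, f(s1)), (0.3755, 0) are collinear:
f(s1) = -0.0533 · (0.4500 − 0.3755) / (0.3500 − 0.3755) = -0.0533 · (0.074500)/(-0.025500) = 0.155720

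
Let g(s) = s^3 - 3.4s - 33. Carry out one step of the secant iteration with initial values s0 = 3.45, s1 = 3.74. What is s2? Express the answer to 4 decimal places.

g(3.45) = -3.666375, g(3.74) = 6.597624
s2 = 3.740000 − 6.597624·(3.740000 − 3.450000) / (6.597624 − (-3.666375)) = 3.740000 − (1.913311)/(10.263999) = 3.553590

3.5536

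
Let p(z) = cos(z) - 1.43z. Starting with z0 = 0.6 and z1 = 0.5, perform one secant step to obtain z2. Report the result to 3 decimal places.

0.583

p(0.6) = -0.03266, p(0.5) = 0.16258
z2 = 0.50000 − 0.16258·(0.50000 − 0.60000) / (0.16258 − (-0.03266)) = 0.50000 − (-0.01626)/(0.19525) = 0.58327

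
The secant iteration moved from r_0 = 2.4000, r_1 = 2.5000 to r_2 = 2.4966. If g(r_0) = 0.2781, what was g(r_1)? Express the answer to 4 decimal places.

-0.0098

The secant line through (2.4000, 0.2781) and (2.5000, g(r_1)) crosses zero at r_2 = 2.4966.
So (2.4000, 0.2781), (2.5000, g(r_1)), (2.4966, 0) are collinear:
g(r_1) = 0.2781 · (2.5000 − 2.4966) / (2.4000 − 2.4966) = 0.2781 · (0.003400)/(-0.096600) = -0.009788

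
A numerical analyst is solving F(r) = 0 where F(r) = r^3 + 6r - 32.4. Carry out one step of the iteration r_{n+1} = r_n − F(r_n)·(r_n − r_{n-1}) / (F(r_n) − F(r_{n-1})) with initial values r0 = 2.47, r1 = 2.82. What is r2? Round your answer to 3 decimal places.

F(2.47) = -2.51078, F(2.82) = 6.94577
r2 = 2.82000 − 6.94577·(2.82000 − 2.47000) / (6.94577 − (-2.51078)) = 2.82000 − (2.43102)/(9.45654) = 2.56293

2.563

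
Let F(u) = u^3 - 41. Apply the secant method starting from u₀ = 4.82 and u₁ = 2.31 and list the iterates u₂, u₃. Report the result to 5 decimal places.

3.03221, 3.64150

F(4.82) = 70.9801680, F(2.31) = -28.6736090
u₂ = 2.3100000 − (-28.6736090)·(2.3100000 − 4.8200000) / (-28.6736090 − 70.9801680) = 2.3100000 − (71.9707586)/(-99.6537770) = 3.0322080
F(3.0322080) = -13.1210134
u₃ = 3.0322080 − (-13.1210134)·(3.0322080 − 2.3100000) / (-13.1210134 − (-28.6736090)) = 3.0322080 − (-9.4761013)/(15.5525956) = 3.6415019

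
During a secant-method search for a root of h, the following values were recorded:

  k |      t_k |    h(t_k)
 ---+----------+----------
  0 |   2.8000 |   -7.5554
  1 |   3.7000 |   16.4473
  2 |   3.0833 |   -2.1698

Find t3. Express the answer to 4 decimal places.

t3 = 3.0833 − (-2.1698)·(3.0833 − 3.7000) / (-2.1698 − 16.4473)
   = 3.0833 − (1.338116)/(-18.617100) = 3.155176

3.1552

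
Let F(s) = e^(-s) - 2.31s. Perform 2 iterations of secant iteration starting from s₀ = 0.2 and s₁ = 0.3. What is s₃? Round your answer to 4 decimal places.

0.3157

F(0.2) = 0.356731, F(0.3) = 0.047818
s₂ = 0.300000 − 0.047818·(0.300000 − 0.200000) / (0.047818 − 0.356731) = 0.300000 − (0.004782)/(-0.308913) = 0.315480
F(0.315480) = 0.000681
s₃ = 0.315480 − 0.000681·(0.315480 − 0.300000) / (0.000681 − 0.047818) = 0.315480 − (0.000011)/(-0.047137) = 0.315703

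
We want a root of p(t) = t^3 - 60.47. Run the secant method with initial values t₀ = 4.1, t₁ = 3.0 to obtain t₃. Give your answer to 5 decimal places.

p(4.1) = 8.4510000, p(3.0) = -33.4700000
t₂ = 3.0000000 − (-33.4700000)·(3.0000000 − 4.1000000) / (-33.4700000 − 8.4510000) = 3.0000000 − (36.8170000)/(-41.9210000) = 3.8782472
p(3.8782472) = -2.1380552
t₃ = 3.8782472 − (-2.1380552)·(3.8782472 − 3.0000000) / (-2.1380552 − (-33.4700000)) = 3.8782472 − (-1.8777410)/(31.3319448) = 3.9381777

3.93818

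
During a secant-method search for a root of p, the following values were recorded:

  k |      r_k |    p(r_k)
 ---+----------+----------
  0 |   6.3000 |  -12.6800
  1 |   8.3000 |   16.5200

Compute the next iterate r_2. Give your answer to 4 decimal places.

r_2 = 8.3000 − 16.5200·(8.3000 − 6.3000) / (16.5200 − (-12.6800))
   = 8.3000 − (33.040000)/(29.200000) = 7.168493

7.1685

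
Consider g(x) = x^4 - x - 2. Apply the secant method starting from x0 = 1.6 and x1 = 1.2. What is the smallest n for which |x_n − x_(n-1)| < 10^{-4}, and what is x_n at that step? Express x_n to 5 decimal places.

g(1.6) = 2.9536000, g(1.2) = -1.1264000
x2 = 1.2000000 − (-1.1264000)·(-0.4000000)/(-4.0800000) = 1.3104314;  |Δ| = 0.1104314
g(1.3104314) = -0.3615512
x3 = 1.3104314 − (-0.3615512)·(0.1104314)/(0.7648488) = 1.3626333;  |Δ| = 0.0522019
g(1.3626333) = 0.0849599
x4 = 1.3626333 − 0.0849599·(0.0522019)/(0.4465110) = 1.3527006;  |Δ| = 0.0099327
g(1.3527006) = -0.0045366
x5 = 1.3527006 − (-0.0045366)·(-0.0099327)/(-0.0894964) = 1.3532041;  |Δ| = 0.0005035
g(1.3532041) = -0.0000524
x6 = 1.3532041 − (-0.0000524)·(0.0005035)/(0.0044842) = 1.3532100;  |Δ| = 0.0000059
|x6 − x5| = 0.0000059 < 10^{-4}

n = 6, x_n = 1.35321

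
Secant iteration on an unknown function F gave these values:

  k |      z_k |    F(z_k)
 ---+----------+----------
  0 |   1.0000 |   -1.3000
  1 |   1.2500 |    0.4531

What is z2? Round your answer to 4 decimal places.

z2 = 1.2500 − 0.4531·(1.2500 − 1.0000) / (0.4531 − (-1.3000))
   = 1.2500 − (0.113275)/(1.753100) = 1.185386

1.1854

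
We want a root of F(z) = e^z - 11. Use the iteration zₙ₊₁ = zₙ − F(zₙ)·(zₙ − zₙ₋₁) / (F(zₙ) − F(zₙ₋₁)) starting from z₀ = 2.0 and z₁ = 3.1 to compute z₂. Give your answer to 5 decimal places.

2.26822

F(2.0) = -3.6109439, F(3.1) = 11.1979513
z₂ = 3.1000000 − 11.1979513·(3.1000000 − 2.0000000) / (11.1979513 − (-3.6109439)) = 3.1000000 − (12.3177464)/(14.8088952) = 2.2682198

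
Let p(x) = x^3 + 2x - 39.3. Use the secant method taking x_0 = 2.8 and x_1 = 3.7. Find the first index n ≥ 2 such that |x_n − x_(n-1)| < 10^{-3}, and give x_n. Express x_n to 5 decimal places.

p(2.8) = -11.7480000, p(3.7) = 18.7530000
x_2 = 3.7000000 − 18.7530000·(0.9000000)/(30.5010000) = 3.1466509;  |Δ| = 0.5533491
p(3.1466509) = -1.8504106
x_3 = 3.1466509 − (-1.8504106)·(-0.5533491)/(-20.6034106) = 3.1963477;  |Δ| = 0.0496968
p(3.1963477) = -0.2513752
x_4 = 3.1963477 − (-0.2513752)·(0.0496968)/(1.5990355) = 3.2041602;  |Δ| = 0.0078125
p(3.2041602) = 0.0042895
x_5 = 3.2041602 − 0.0042895·(0.0078125)/(0.2556647) = 3.2040292;  |Δ| = 0.0001311
|x_5 − x_4| = 0.0001311 < 10^{-3}

n = 5, x_n = 3.20403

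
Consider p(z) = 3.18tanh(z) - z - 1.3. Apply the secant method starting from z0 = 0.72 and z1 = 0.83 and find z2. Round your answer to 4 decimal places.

p(0.72) = -0.058228, p(0.83) = 0.033914
z2 = 0.830000 − 0.033914·(0.830000 − 0.720000) / (0.033914 − (-0.058228)) = 0.830000 − (0.003731)/(0.092142) = 0.789514

0.7895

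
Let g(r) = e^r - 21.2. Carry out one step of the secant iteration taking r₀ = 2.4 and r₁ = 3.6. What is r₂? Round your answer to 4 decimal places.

g(2.4) = -10.176824, g(3.6) = 15.398234
r₂ = 3.600000 − 15.398234·(3.600000 − 2.400000) / (15.398234 − (-10.176824)) = 3.600000 − (18.477881)/(25.575058) = 2.877504

2.8775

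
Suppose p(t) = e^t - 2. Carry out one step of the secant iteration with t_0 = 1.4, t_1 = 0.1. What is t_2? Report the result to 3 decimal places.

p(1.4) = 2.05520, p(0.1) = -0.89483
t_2 = 0.10000 − (-0.89483)·(0.10000 − 1.40000) / (-0.89483 − 2.05520) = 0.10000 − (1.16328)/(-2.95003) = 0.49433

0.494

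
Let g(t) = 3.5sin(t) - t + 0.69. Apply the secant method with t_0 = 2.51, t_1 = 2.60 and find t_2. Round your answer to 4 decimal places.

2.5730

g(2.51) = 0.246508, g(2.60) = -0.105745
t_2 = 2.600000 − (-0.105745)·(2.600000 − 2.510000) / (-0.105745 − 0.246508) = 2.600000 − (-0.009517)/(-0.352253) = 2.572982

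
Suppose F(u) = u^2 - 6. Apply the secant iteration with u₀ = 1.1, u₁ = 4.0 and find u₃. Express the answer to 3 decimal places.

F(1.1) = -4.79000, F(4.0) = 10.00000
u₂ = 4.00000 − 10.00000·(4.00000 − 1.10000) / (10.00000 − (-4.79000)) = 4.00000 − (29.00000)/(14.79000) = 2.03922
F(2.03922) = -1.84160
u₃ = 2.03922 − (-1.84160)·(2.03922 − 4.00000) / (-1.84160 − 10.00000) = 2.03922 − (3.61098)/(-11.84160) = 2.34416

2.344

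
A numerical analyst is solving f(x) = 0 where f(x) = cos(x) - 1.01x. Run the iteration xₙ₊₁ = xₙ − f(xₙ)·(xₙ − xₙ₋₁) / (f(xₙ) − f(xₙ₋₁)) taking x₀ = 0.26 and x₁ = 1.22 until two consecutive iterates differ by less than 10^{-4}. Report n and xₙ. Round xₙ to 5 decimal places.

f(0.26) = 0.7037900, f(1.22) = -0.8885543
x₂ = 1.2200000 − (-0.8885543)·(0.9600000)/(-1.5923442) = 0.6843042;  |Δ| = 0.5356958
f(0.6843042) = 0.0837118
x₃ = 0.6843042 − 0.0837118·(-0.5356958)/(0.9722661) = 0.7304275;  |Δ| = 0.0461232
f(0.7304275) = 0.0071575
x₄ = 0.7304275 − 0.0071575·(0.0461232)/(-0.0765543) = 0.7347398;  |Δ| = 0.0043124
f(0.7347398) = -0.0000820
x₅ = 0.7347398 − (-0.0000820)·(0.0043124)/(-0.0072395) = 0.7346910;  |Δ| = 0.0000488
|x₅ − x₄| = 0.0000488 < 10^{-4}

n = 5, xₙ = 0.73469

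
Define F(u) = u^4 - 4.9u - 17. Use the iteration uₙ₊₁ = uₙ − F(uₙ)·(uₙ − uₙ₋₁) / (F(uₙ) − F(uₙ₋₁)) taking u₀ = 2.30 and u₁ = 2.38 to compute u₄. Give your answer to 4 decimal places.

2.3065

F(2.30) = -0.285900, F(2.38) = 3.423427
u₂ = 2.380000 − 3.423427·(2.380000 − 2.300000) / (3.423427 − (-0.285900)) = 2.380000 − (0.273874)/(3.709327) = 2.306166
F(2.306166) = -0.014814
u₃ = 2.306166 − (-0.014814)·(2.306166 − 2.380000) / (-0.014814 − 3.423427) = 2.306166 − (0.001094)/(-3.438242) = 2.306484
F(2.306484) = -0.000762
u₄ = 2.306484 − (-0.000762)·(2.306484 − 2.306166) / (-0.000762 − (-0.014814)) = 2.306484 − (0.000000)/(0.014052) = 2.306501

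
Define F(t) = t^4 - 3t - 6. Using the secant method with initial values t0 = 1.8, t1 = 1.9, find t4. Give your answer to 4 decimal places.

1.8426

F(1.8) = -0.902400, F(1.9) = 1.332100
t2 = 1.900000 − 1.332100·(1.900000 − 1.800000) / (1.332100 − (-0.902400)) = 1.900000 − (0.133210)/(2.234500) = 1.840385
F(1.840385) = -0.049274
t3 = 1.840385 − (-0.049274)·(1.840385 − 1.900000) / (-0.049274 − 1.332100) = 1.840385 − (0.002937)/(-1.381374) = 1.842511
F(1.842511) = -0.002540
t4 = 1.842511 − (-0.002540)·(1.842511 − 1.840385) / (-0.002540 − (-0.049274)) = 1.842511 − (-0.000005)/(0.046734) = 1.842627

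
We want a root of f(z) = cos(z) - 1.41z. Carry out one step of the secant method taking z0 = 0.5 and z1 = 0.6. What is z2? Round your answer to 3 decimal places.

0.589

f(0.5) = 0.17258, f(0.6) = -0.02066
z2 = 0.60000 − (-0.02066)·(0.60000 − 0.50000) / (-0.02066 − 0.17258) = 0.60000 − (-0.00207)/(-0.19325) = 0.58931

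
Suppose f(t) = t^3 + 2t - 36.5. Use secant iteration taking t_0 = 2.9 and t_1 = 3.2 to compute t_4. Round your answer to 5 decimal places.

f(2.9) = -6.3110000, f(3.2) = 2.6680000
t_2 = 3.2000000 − 2.6680000·(3.2000000 − 2.9000000) / (2.6680000 − (-6.3110000)) = 3.2000000 − (0.8004000)/(8.9790000) = 3.1108587
f(3.1108587) = -0.1731293
t_3 = 3.1108587 − (-0.1731293)·(3.1108587 − 3.2000000) / (-0.1731293 − 2.6680000) = 3.1108587 − (0.0154330)/(-2.8411293) = 3.1162907
f(3.1162907) = -0.0042866
t_4 = 3.1162907 − (-0.0042866)·(3.1162907 − 3.1108587) / (-0.0042866 − (-0.1731293)) = 3.1162907 − (-0.0000233)/(0.1688427) = 3.1164286

3.11643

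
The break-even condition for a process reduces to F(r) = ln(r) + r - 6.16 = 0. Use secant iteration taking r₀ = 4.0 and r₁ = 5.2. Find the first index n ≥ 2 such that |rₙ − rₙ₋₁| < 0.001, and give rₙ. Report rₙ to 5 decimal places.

n = 4, rₙ = 4.62790

F(4.0) = -0.7737056, F(5.2) = 0.6886586
r₂ = 5.2000000 − 0.6886586·(1.2000000)/(1.4623643) = 4.6348943;  |Δ| = 0.5651057
F(4.6348943) = 0.0085077
r₃ = 4.6348943 − 0.0085077·(-0.5651057)/(-0.6801509) = 4.6278257;  |Δ| = 0.0070687
F(4.6278257) = -0.0000872
r₄ = 4.6278257 − (-0.0000872)·(-0.0070687)/(-0.0085949) = 4.6278974;  |Δ| = 0.0000717
|r₄ − r₃| = 0.0000717 < 0.001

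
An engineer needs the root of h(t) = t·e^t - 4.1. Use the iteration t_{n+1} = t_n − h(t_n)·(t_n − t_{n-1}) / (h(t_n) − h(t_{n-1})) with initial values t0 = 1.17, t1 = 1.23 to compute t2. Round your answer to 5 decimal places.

h(1.17) = -0.3302686, h(1.23) = 0.1081123
t2 = 1.2300000 − 0.1081123·(1.2300000 − 1.1700000) / (0.1081123 − (-0.3302686)) = 1.2300000 − (0.0064867)/(0.4383809) = 1.2152030

1.21520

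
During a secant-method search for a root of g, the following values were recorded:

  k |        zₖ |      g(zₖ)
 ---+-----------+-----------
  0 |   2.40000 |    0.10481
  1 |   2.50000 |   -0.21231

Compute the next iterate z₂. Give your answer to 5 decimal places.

2.43305

z₂ = 2.50000 − (-0.21231)·(2.50000 − 2.40000) / (-0.21231 − 0.10481)
   = 2.50000 − (-0.0212310)/(-0.3171200) = 2.4330506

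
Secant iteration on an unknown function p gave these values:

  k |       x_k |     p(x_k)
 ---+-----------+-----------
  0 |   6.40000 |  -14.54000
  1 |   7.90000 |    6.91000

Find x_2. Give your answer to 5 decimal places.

x_2 = 7.90000 − 6.91000·(7.90000 − 6.40000) / (6.91000 − (-14.54000))
   = 7.90000 − (10.3650000)/(21.4500000) = 7.4167832

7.41678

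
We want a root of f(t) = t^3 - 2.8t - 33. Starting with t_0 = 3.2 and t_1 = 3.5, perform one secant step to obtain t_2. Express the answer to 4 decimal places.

f(3.2) = -9.192000, f(3.5) = 0.075000
t_2 = 3.500000 − 0.075000·(3.500000 − 3.200000) / (0.075000 − (-9.192000)) = 3.500000 − (0.022500)/(9.267000) = 3.497572

3.4976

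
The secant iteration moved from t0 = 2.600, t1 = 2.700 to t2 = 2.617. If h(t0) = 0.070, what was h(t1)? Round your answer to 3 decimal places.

-0.342

The secant line through (2.600, 0.070) and (2.700, h(t1)) crosses zero at t2 = 2.617.
So (2.600, 0.070), (2.700, h(t1)), (2.617, 0) are collinear:
h(t1) = 0.070 · (2.700 − 2.617) / (2.600 − 2.617) = 0.070 · (0.08300)/(-0.01700) = -0.34176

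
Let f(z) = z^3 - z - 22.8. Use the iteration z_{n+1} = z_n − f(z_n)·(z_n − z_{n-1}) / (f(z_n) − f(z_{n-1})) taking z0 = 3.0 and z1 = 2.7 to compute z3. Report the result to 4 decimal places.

f(3.0) = 1.200000, f(2.7) = -5.817000
z2 = 2.700000 − (-5.817000)·(2.700000 − 3.000000) / (-5.817000 − 1.200000) = 2.700000 − (1.745100)/(-7.017000) = 2.948696
f(2.948696) = -0.110350
z3 = 2.948696 − (-0.110350)·(2.948696 − 2.700000) / (-0.110350 − (-5.817000)) = 2.948696 − (-0.027443)/(5.706650) = 2.953505

2.9535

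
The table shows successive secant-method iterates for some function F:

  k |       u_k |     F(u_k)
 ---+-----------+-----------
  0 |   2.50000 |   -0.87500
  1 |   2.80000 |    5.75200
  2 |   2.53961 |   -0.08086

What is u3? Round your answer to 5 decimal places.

2.54322

u3 = 2.53961 − (-0.08086)·(2.53961 − 2.80000) / (-0.08086 − 5.75200)
   = 2.53961 − (0.0210551)/(-5.8328600) = 2.5432197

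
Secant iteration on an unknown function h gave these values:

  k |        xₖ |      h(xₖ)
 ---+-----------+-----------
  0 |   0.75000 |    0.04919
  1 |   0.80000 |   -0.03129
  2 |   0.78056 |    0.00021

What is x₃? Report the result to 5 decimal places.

x₃ = 0.78056 − 0.00021·(0.78056 − 0.80000) / (0.00021 − (-0.03129))
   = 0.78056 − (-0.0000041)/(0.0315000) = 0.7806896

0.78069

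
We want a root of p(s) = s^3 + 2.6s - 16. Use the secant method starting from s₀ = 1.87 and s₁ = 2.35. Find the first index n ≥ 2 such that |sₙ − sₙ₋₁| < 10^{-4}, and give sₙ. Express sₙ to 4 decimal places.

p(1.87) = -4.598797, p(2.35) = 3.087875
s₂ = 2.350000 − 3.087875·(0.480000)/(7.686672) = 2.157175;  |Δ| = 0.192825
p(2.157175) = -0.353133
s₃ = 2.157175 − (-0.353133)·(-0.192825)/(-3.441008) = 2.176964;  |Δ| = 0.019789
p(2.176964) = -0.022887
s₄ = 2.176964 − (-0.022887)·(0.019789)/(0.330245) = 2.178335;  |Δ| = 0.001371
p(2.178335) = 0.000189
s₅ = 2.178335 − 0.000189·(0.001371)/(0.023076) = 2.178324;  |Δ| = 0.000011
|s₅ − s₄| = 0.000011 < 10^{-4}

n = 5, sₙ = 2.1783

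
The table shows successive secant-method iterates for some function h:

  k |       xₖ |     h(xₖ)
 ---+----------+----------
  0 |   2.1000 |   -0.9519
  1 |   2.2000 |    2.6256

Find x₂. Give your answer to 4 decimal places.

x₂ = 2.2000 − 2.6256·(2.2000 − 2.1000) / (2.6256 − (-0.9519))
   = 2.2000 − (0.262560)/(3.577500) = 2.126608

2.1266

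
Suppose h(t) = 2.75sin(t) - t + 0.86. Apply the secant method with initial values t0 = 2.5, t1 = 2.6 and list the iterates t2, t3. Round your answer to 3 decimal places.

h(2.5) = 0.00580, h(2.6) = -0.32237
t2 = 2.60000 − (-0.32237)·(2.60000 − 2.50000) / (-0.32237 − 0.00580) = 2.60000 − (-0.03224)/(-0.32817) = 2.50177
h(2.50177) = 0.00014
t3 = 2.50177 − 0.00014·(2.50177 − 2.60000) / (0.00014 − (-0.32237)) = 2.50177 − (-0.00001)/(0.32251) = 2.50181

2.502, 2.502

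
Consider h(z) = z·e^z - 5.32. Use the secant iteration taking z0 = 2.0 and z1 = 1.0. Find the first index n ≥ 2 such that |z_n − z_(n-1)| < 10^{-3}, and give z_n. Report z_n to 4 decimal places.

h(2.0) = 9.458112, h(1.0) = -2.601718
z2 = 1.000000 − (-2.601718)·(-1.000000)/(-12.059830) = 1.215734;  |Δ| = 0.215734
h(1.215734) = -1.219609
z3 = 1.215734 − (-1.219609)·(0.215734)/(1.382110) = 1.406104;  |Δ| = 0.190369
h(1.406104) = 0.416941
z4 = 1.406104 − 0.416941·(0.190369)/(1.636549) = 1.357604;  |Δ| = 0.048500
h(1.357604) = -0.043175
z5 = 1.357604 − (-0.043175)·(-0.048500)/(-0.460116) = 1.362155;  |Δ| = 0.004551
h(1.362155) = -0.001336
z6 = 1.362155 − (-0.001336)·(0.004551)/(0.041839) = 1.362300;  |Δ| = 0.000145
|z6 − z5| = 0.000145 < 10^{-3}

n = 6, z_n = 1.3623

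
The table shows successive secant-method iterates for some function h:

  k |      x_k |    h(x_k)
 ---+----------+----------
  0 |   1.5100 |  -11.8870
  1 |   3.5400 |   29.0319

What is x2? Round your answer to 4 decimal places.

2.0997

x2 = 3.5400 − 29.0319·(3.5400 − 1.5100) / (29.0319 − (-11.8870))
   = 3.5400 − (58.934757)/(40.918900) = 2.099718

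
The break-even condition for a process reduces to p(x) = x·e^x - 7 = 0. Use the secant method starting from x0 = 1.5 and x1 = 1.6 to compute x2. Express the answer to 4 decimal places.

1.5231

p(1.5) = -0.277466, p(1.6) = 0.924852
x2 = 1.600000 − 0.924852·(1.600000 − 1.500000) / (0.924852 − (-0.277466)) = 1.600000 − (0.092485)/(1.202318) = 1.523078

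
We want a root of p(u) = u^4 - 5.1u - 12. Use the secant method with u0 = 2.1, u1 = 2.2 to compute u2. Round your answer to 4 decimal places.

2.1941

p(2.1) = -3.261900, p(2.2) = 0.205600
u2 = 2.200000 − 0.205600·(2.200000 − 2.100000) / (0.205600 − (-3.261900)) = 2.200000 − (0.020560)/(3.467500) = 2.194071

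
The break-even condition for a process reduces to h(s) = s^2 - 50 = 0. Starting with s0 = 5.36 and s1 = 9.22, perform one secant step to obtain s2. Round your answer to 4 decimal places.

h(5.36) = -21.270400, h(9.22) = 35.008400
s2 = 9.220000 − 35.008400·(9.220000 − 5.360000) / (35.008400 − (-21.270400)) = 9.220000 − (135.132424)/(56.278800) = 6.818875

6.8189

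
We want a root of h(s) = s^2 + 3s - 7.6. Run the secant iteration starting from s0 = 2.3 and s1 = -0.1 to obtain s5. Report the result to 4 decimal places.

1.6384

h(2.3) = 4.590000, h(-0.1) = -7.890000
s2 = -0.100000 − (-7.890000)·(-0.100000 − 2.300000) / (-7.890000 − 4.590000) = -0.100000 − (18.936000)/(-12.480000) = 1.417308
h(1.417308) = -1.339316
s3 = 1.417308 − (-1.339316)·(1.417308 − (-0.100000)) / (-1.339316 − (-7.890000)) = 1.417308 − (-2.032154)/(6.550684) = 1.727528
h(1.727528) = 0.566936
s4 = 1.727528 − 0.566936·(1.727528 − 1.417308) / (0.566936 − (-1.339316)) = 1.727528 − (0.175875)/(1.906252) = 1.635266
h(1.635266) = -0.020109
s5 = 1.635266 − (-0.020109)·(1.635266 − 1.727528) / (-0.020109 − 0.566936) = 1.635266 − (0.001855)/(-0.587045) = 1.638426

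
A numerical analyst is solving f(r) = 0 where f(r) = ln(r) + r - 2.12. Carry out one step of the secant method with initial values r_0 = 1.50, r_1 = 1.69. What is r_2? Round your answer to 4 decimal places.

1.6318

f(1.50) = -0.214535, f(1.69) = 0.094729
r_2 = 1.690000 − 0.094729·(1.690000 − 1.500000) / (0.094729 − (-0.214535)) = 1.690000 − (0.017998)/(0.309263) = 1.631802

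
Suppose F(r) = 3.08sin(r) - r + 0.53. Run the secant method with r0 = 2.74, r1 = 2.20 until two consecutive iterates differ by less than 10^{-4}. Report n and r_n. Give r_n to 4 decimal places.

F(2.74) = -1.006075, F(2.20) = 0.820169
r2 = 2.200000 − 0.820169·(-0.540000)/(1.826244) = 2.442515;  |Δ| = 0.242515
F(2.442515) = 0.069502
r3 = 2.442515 − 0.069502·(0.242515)/(-0.750667) = 2.464969;  |Δ| = 0.022454
F(2.464969) = -0.006383
r4 = 2.464969 − (-0.006383)·(0.022454)/(-0.075885) = 2.463080;  |Δ| = 0.001889
F(2.463080) = 0.000038
r5 = 2.463080 − 0.000038·(-0.001889)/(0.006420) = 2.463091;  |Δ| = 0.000011
|r5 − r4| = 0.000011 < 10^{-4}

n = 5, r_n = 2.4631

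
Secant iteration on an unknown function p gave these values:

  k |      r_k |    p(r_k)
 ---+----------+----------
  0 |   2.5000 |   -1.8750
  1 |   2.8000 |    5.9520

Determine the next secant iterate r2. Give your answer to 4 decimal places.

2.5719

r2 = 2.8000 − 5.9520·(2.8000 − 2.5000) / (5.9520 − (-1.8750))
   = 2.8000 − (1.785600)/(7.827000) = 2.571867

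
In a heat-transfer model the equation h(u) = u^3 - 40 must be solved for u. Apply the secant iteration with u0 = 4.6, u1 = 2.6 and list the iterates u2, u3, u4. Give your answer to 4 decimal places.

3.1623, 3.4976, 3.4139

h(4.6) = 57.336000, h(2.6) = -22.424000
u2 = 2.600000 − (-22.424000)·(2.600000 − 4.600000) / (-22.424000 − 57.336000) = 2.600000 − (44.848000)/(-79.760000) = 3.162287
h(3.162287) = -8.376947
u3 = 3.162287 − (-8.376947)·(3.162287 − 2.600000) / (-8.376947 − (-22.424000)) = 3.162287 − (-4.710247)/(14.047053) = 3.497606
h(3.497606) = 2.787086
u4 = 3.497606 − 2.787086·(3.497606 − 3.162287) / (2.787086 − (-8.376947)) = 3.497606 − (0.934563)/(11.164033) = 3.413894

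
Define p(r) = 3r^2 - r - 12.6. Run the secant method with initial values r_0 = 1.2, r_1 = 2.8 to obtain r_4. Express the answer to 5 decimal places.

2.22366

p(1.2) = -9.4800000, p(2.8) = 8.1200000
r_2 = 2.8000000 − 8.1200000·(2.8000000 − 1.2000000) / (8.1200000 − (-9.4800000)) = 2.8000000 − (12.9920000)/(17.6000000) = 2.0618182
p(2.0618182) = -1.9085355
r_3 = 2.0618182 − (-1.9085355)·(2.0618182 − 2.8000000) / (-1.9085355 − 8.1200000) = 2.0618182 − (1.4088462)/(-10.0285355) = 2.2023019
p(2.2023019) = -0.2519006
r_4 = 2.2023019 − (-0.2519006)·(2.2023019 − 2.0618182) / (-0.2519006 − (-1.9085355)) = 2.2023019 − (-0.0353879)/(1.6566349) = 2.2236633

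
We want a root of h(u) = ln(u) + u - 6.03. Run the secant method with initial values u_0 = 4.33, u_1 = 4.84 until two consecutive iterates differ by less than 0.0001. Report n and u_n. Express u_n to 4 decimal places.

n = 4, u_n = 4.5212

h(4.33) = -0.234432, h(4.84) = 0.386915
u_2 = 4.840000 − 0.386915·(0.510000)/(0.621347) = 4.522421;  |Δ| = 0.317579
h(4.522421) = 0.001469
u_3 = 4.522421 − 0.001469·(-0.317579)/(-0.385446) = 4.521211;  |Δ| = 0.001210
h(4.521211) = -0.000009
u_4 = 4.521211 − (-0.000009)·(-0.001210)/(-0.001478) = 4.521218;  |Δ| = 0.000007
|u_4 − u_3| = 0.000007 < 0.0001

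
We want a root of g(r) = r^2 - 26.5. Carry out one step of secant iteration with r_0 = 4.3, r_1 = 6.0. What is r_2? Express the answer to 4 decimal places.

5.0777

g(4.3) = -8.010000, g(6.0) = 9.500000
r_2 = 6.000000 − 9.500000·(6.000000 − 4.300000) / (9.500000 − (-8.010000)) = 6.000000 − (16.150000)/(17.510000) = 5.077670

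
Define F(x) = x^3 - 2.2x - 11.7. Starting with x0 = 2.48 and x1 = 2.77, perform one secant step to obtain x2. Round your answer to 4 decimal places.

2.5829

F(2.48) = -1.903008, F(2.77) = 3.459933
x2 = 2.770000 − 3.459933·(2.770000 − 2.480000) / (3.459933 − (-1.903008)) = 2.770000 − (1.003381)/(5.362941) = 2.582905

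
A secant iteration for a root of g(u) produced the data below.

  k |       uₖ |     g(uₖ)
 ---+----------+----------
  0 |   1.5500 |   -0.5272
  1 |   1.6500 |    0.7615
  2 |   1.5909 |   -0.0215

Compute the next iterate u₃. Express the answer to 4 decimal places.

u₃ = 1.5909 − (-0.0215)·(1.5909 − 1.6500) / (-0.0215 − 0.7615)
   = 1.5909 − (0.001271)/(-0.783000) = 1.592523

1.5925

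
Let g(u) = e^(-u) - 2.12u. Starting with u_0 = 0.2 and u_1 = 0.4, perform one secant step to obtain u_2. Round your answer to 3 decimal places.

0.338

g(0.2) = 0.39473, g(0.4) = -0.17768
u_2 = 0.40000 − (-0.17768)·(0.40000 − 0.20000) / (-0.17768 − 0.39473) = 0.40000 − (-0.03554)/(-0.57241) = 0.33792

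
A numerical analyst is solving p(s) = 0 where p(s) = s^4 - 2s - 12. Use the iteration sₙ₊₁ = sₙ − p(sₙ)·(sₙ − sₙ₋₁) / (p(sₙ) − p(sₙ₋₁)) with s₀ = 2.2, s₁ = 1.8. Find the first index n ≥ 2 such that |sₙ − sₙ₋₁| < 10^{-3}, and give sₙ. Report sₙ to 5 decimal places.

p(2.2) = 7.0256000, p(1.8) = -5.1024000
s₂ = 1.8000000 − (-5.1024000)·(-0.4000000)/(-12.1280000) = 1.9682850;  |Δ| = 0.1682850
p(1.9682850) = -0.9275651
s₃ = 1.9682850 − (-0.9275651)·(0.1682850)/(4.1748349) = 2.0056745;  |Δ| = 0.0373896
p(2.0056745) = 0.1710100
s₄ = 2.0056745 − 0.1710100·(0.0373896)/(1.0985752) = 1.9998543;  |Δ| = 0.0058203
p(1.9998543) = -0.0043715
s₅ = 1.9998543 − (-0.0043715)·(-0.0058203)/(-0.1753815) = 1.9999993;  |Δ| = 0.0001451
|s₅ − s₄| = 0.0001451 < 10^{-3}

n = 5, sₙ = 2.00000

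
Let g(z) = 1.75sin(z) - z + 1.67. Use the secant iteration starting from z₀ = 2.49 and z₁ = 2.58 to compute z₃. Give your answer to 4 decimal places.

2.5888

g(2.49) = 0.241294, g(2.58) = 0.021936
z₂ = 2.580000 − 0.021936·(2.580000 − 2.490000) / (0.021936 − 0.241294) = 2.580000 − (0.001974)/(-0.219358) = 2.589000
g(2.589000) = -0.000433
z₃ = 2.589000 − (-0.000433)·(2.589000 − 2.580000) / (-0.000433 − 0.021936) = 2.589000 − (-0.000004)/(-0.022369) = 2.588826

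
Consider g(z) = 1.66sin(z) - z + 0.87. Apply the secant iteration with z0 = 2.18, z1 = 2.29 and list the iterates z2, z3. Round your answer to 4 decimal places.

g(2.18) = 0.051373, g(2.29) = -0.171131
z2 = 2.290000 − (-0.171131)·(2.290000 − 2.180000) / (-0.171131 − 0.051373) = 2.290000 − (-0.018824)/(-0.222504) = 2.205397
g(2.205397) = 0.001415
z3 = 2.205397 − 0.001415·(2.205397 − 2.290000) / (0.001415 − (-0.171131)) = 2.205397 − (-0.000120)/(0.172546) = 2.206091

2.2054, 2.2061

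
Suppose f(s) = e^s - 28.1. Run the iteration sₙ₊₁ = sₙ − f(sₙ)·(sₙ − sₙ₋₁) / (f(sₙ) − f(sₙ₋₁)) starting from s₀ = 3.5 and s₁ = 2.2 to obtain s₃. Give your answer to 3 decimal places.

3.409

f(3.5) = 5.01545, f(2.2) = -19.07499
s₂ = 2.20000 − (-19.07499)·(2.20000 − 3.50000) / (-19.07499 − 5.01545) = 2.20000 − (24.79748)/(-24.09044) = 3.22935
f(3.22935) = -2.83678
s₃ = 3.22935 − (-2.83678)·(3.22935 − 2.20000) / (-2.83678 − (-19.07499)) = 3.22935 − (-2.92004)/(16.23821) = 3.40917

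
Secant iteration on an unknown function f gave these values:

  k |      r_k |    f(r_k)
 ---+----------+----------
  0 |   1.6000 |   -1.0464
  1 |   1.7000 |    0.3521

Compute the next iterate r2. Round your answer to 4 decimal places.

1.6748

r2 = 1.7000 − 0.3521·(1.7000 − 1.6000) / (0.3521 − (-1.0464))
   = 1.7000 − (0.035210)/(1.398500) = 1.674823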